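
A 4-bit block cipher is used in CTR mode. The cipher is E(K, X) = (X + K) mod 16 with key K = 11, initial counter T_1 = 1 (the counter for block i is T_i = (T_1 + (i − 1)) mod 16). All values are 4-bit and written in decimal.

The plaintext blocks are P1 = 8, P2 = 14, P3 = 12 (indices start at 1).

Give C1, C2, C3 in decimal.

CTR encryption: S_i = E(K, T_i) where T_i is the counter for block i; C_i = P_i ⊕ S_i.
C1: T = 1, S = E(K, T) = 12; 8 ⊕ 12 = 4.
C2: T = 2, S = E(K, T) = 13; 14 ⊕ 13 = 3.
C3: T = 3, S = E(K, T) = 14; 12 ⊕ 14 = 2.

C1 = 4, C2 = 3, C3 = 2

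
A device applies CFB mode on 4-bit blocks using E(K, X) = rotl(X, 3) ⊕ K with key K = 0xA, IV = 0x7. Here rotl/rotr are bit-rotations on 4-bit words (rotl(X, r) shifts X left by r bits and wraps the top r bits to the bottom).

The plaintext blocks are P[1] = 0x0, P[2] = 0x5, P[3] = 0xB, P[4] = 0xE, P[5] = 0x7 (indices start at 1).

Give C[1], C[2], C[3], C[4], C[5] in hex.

C[1] = 0x1, C[2] = 0x7, C[3] = 0xA, C[4] = 0x1, C[5] = 0x5

CFB encryption: C_i = P_i ⊕ E(K, C_{i−1}), with C_{0} = IV.
C[1]: E(K, 0x7) = 0x1; 0x0 ⊕ 0x1 = 0x1.
C[2]: E(K, 0x1) = 0x2; 0x5 ⊕ 0x2 = 0x7.
C[3]: E(K, 0x7) = 0x1; 0xB ⊕ 0x1 = 0xA.
C[4]: E(K, 0xA) = 0xF; 0xE ⊕ 0xF = 0x1.
C[5]: E(K, 0x1) = 0x2; 0x7 ⊕ 0x2 = 0x5.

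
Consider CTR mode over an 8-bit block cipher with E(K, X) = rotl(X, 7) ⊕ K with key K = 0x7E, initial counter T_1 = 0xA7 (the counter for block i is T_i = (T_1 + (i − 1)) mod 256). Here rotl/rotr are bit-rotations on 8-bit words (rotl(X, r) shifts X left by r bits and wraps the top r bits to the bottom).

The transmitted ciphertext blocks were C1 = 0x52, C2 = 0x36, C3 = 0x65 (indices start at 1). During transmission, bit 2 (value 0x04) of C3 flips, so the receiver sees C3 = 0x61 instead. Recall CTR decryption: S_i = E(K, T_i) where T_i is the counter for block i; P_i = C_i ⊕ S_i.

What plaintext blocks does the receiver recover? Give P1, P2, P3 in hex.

P1 = 0xFF, P2 = 0x1C, P3 = 0xCB

Only C3 changed, to 0x61. In CTR, a change in C_i flips the same bit in P_i only; the keystream is unaffected. Decrypting the received ciphertext:
P1: T = 0xA7, S = E(K, T) = 0xAD; 0x52 ⊕ 0xAD = 0xFF.
P2: T = 0xA8, S = E(K, T) = 0x2A; 0x36 ⊕ 0x2A = 0x1C.
P3: T = 0xA9, S = E(K, T) = 0xAA; 0x61 ⊕ 0xAA = 0xCB.
Blocks that differ from the original plaintext: P3.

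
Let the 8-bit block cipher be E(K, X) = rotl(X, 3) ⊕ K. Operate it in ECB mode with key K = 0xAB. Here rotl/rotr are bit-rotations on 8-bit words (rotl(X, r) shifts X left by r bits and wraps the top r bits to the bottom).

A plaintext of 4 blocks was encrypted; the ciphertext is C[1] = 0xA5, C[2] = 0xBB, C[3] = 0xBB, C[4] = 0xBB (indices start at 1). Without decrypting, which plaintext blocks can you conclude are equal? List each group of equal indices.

P[2] = P[3] = P[4]

ECB encrypts each block independently with the same key, so equal ciphertext blocks imply equal plaintext blocks.
C[2] = C[3] = C[4] = 0xBB, so P[2] = P[3] = P[4].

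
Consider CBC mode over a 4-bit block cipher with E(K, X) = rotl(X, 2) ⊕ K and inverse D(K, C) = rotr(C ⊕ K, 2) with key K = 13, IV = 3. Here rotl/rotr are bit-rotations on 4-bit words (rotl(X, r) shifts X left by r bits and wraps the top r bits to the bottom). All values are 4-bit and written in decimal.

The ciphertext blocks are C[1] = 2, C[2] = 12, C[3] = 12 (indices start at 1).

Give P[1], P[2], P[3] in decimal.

P[1] = 12, P[2] = 6, P[3] = 8

CBC decryption: P_i = D(K, C_i) ⊕ C_{i−1}, with C_{0} = IV.
P[1]: D(K, 2) = 15; 15 ⊕ 3 = 12.
P[2]: D(K, 12) = 4; 4 ⊕ 2 = 6.
P[3]: D(K, 12) = 4; 4 ⊕ 12 = 8.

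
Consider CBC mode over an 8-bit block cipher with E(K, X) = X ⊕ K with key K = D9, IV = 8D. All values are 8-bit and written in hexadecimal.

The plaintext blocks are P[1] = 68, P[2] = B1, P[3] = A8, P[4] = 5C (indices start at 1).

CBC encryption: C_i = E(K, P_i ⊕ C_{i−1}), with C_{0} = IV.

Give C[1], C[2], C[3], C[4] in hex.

C[1] = 3C, C[2] = 54, C[3] = 25, C[4] = A0

C[1]: P[1] ⊕ 8D = E5; E(K, E5) = 3C.
C[2]: P[2] ⊕ 3C = 8D; E(K, 8D) = 54.
C[3]: P[3] ⊕ 54 = FC; E(K, FC) = 25.
C[4]: P[4] ⊕ 25 = 79; E(K, 79) = A0.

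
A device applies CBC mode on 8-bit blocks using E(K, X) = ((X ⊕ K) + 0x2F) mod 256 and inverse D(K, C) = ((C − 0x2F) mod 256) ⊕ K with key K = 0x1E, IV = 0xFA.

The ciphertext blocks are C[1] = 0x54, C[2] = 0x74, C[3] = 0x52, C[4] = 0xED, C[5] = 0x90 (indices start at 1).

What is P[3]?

P[3] = 0x49

CBC decryption: P_i = D(K, C_i) ⊕ C_{i−1}, with C_{0} = IV.
P[3]: D(K, 0x52) = 0x3D; 0x3D ⊕ 0x74 = 0x49.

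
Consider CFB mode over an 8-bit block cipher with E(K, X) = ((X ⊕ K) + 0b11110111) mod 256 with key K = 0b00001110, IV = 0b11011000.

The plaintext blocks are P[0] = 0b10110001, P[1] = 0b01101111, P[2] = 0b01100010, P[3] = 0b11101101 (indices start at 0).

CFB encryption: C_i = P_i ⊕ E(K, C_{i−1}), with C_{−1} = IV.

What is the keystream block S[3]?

C[0]: E(K, 0b11011000) = 0b11001101; 0b10110001 ⊕ 0b11001101 = 0b01111100.
C[1]: E(K, 0b01111100) = 0b01101001; 0b01101111 ⊕ 0b01101001 = 0b00000110.
C[2]: E(K, 0b00000110) = 0b11111111; 0b01100010 ⊕ 0b11111111 = 0b10011101.
C[3]: E(K, 0b10011101) = 0b10001010; 0b11101101 ⊕ 0b10001010 = 0b01100111.
So S[3] = 0b10001010.

0b10001010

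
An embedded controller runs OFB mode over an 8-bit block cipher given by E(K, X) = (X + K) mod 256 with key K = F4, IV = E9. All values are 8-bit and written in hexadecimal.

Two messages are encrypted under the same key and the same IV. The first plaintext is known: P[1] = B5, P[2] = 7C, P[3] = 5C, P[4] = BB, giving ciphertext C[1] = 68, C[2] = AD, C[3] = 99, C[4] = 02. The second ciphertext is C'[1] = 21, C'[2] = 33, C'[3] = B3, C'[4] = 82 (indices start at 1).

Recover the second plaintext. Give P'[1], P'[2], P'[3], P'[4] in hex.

P'[1] = FC, P'[2] = E2, P'[3] = 76, P'[4] = 3B

In OFB with a reused IV, both messages share the same keystream S_i, so C_i ⊕ C'_i = P_i ⊕ P'_i and thus P'_i = P_i ⊕ C_i ⊕ C'_i.
P'[1]: B5 ⊕ 68 ⊕ 21 = FC.
P'[2]: 7C ⊕ AD ⊕ 33 = E2.
P'[3]: 5C ⊕ 99 ⊕ B3 = 76.
P'[4]: BB ⊕ 02 ⊕ 82 = 3B.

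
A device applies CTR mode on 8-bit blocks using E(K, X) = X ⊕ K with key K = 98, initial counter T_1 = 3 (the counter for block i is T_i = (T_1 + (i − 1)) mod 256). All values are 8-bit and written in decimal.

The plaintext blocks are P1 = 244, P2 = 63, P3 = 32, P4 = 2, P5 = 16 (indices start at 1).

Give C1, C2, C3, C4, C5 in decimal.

CTR encryption: S_i = E(K, T_i) where T_i is the counter for block i; C_i = P_i ⊕ S_i.
C1: T = 3, S = E(K, T) = 97; 244 ⊕ 97 = 149.
C2: T = 4, S = E(K, T) = 102; 63 ⊕ 102 = 89.
C3: T = 5, S = E(K, T) = 103; 32 ⊕ 103 = 71.
C4: T = 6, S = E(K, T) = 100; 2 ⊕ 100 = 102.
C5: T = 7, S = E(K, T) = 101; 16 ⊕ 101 = 117.

C1 = 149, C2 = 89, C3 = 71, C4 = 102, C5 = 117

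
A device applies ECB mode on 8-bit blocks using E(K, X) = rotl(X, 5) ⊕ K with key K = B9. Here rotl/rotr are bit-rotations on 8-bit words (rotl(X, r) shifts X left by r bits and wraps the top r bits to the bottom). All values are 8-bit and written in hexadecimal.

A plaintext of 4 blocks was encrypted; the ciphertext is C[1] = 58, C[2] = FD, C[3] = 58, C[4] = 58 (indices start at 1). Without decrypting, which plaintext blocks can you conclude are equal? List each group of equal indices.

ECB encrypts each block independently with the same key, so equal ciphertext blocks imply equal plaintext blocks.
C[1] = C[3] = C[4] = 58, so P[1] = P[3] = P[4].

P[1] = P[3] = P[4]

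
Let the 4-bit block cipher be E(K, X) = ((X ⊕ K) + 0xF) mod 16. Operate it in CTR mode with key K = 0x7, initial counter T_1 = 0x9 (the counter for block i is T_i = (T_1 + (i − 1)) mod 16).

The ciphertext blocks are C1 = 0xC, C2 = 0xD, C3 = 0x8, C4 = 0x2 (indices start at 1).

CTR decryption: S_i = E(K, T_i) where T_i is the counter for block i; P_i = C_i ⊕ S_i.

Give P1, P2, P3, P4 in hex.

P1 = 0x1, P2 = 0x1, P3 = 0x3, P4 = 0x8

P1: T = 0x9, S = E(K, T) = 0xD; 0xC ⊕ 0xD = 0x1.
P2: T = 0xA, S = E(K, T) = 0xC; 0xD ⊕ 0xC = 0x1.
P3: T = 0xB, S = E(K, T) = 0xB; 0x8 ⊕ 0xB = 0x3.
P4: T = 0xC, S = E(K, T) = 0xA; 0x2 ⊕ 0xA = 0x8.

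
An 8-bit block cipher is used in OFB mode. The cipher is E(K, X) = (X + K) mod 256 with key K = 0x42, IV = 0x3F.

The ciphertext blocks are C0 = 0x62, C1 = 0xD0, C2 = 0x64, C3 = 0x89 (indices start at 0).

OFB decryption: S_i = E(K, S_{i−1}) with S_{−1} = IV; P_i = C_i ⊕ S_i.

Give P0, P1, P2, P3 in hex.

P0 = 0xE3, P1 = 0x13, P2 = 0x61, P3 = 0xCE

P0: S = E(K, 0x3F) = 0x81; 0x62 ⊕ 0x81 = 0xE3.
P1: S = E(K, 0x81) = 0xC3; 0xD0 ⊕ 0xC3 = 0x13.
P2: S = E(K, 0xC3) = 0x05; 0x64 ⊕ 0x05 = 0x61.
P3: S = E(K, 0x05) = 0x47; 0x89 ⊕ 0x47 = 0xCE.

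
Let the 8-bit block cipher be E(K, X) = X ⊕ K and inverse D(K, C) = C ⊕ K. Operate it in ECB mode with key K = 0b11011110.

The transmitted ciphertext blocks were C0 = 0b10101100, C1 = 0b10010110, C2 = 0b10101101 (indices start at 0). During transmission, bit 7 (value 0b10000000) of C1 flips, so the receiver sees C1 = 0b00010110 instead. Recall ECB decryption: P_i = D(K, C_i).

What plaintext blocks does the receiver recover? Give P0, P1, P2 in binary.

Only C1 changed, to 0b00010110. In ECB, a change in C_i affects only P_i. Decrypting the received ciphertext:
P0: D(K, 0b10101100) = 0b01110010.
P1: D(K, 0b00010110) = 0b11001000.
P2: D(K, 0b10101101) = 0b01110011.
Blocks that differ from the original plaintext: P1.

P0 = 0b01110010, P1 = 0b11001000, P2 = 0b01110011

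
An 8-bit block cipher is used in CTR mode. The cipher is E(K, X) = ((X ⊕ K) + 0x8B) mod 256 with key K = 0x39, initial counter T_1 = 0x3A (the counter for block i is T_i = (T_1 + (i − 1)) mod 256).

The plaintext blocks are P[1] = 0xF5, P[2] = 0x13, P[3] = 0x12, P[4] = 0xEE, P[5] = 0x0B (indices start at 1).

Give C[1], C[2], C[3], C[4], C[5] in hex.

CTR encryption: S_i = E(K, T_i) where T_i is the counter for block i; C_i = P_i ⊕ S_i.
C[1]: T = 0x3A, S = E(K, T) = 0x8E; 0xF5 ⊕ 0x8E = 0x7B.
C[2]: T = 0x3B, S = E(K, T) = 0x8D; 0x13 ⊕ 0x8D = 0x9E.
C[3]: T = 0x3C, S = E(K, T) = 0x90; 0x12 ⊕ 0x90 = 0x82.
C[4]: T = 0x3D, S = E(K, T) = 0x8F; 0xEE ⊕ 0x8F = 0x61.
C[5]: T = 0x3E, S = E(K, T) = 0x92; 0x0B ⊕ 0x92 = 0x99.

C[1] = 0x7B, C[2] = 0x9E, C[3] = 0x82, C[4] = 0x61, C[5] = 0x99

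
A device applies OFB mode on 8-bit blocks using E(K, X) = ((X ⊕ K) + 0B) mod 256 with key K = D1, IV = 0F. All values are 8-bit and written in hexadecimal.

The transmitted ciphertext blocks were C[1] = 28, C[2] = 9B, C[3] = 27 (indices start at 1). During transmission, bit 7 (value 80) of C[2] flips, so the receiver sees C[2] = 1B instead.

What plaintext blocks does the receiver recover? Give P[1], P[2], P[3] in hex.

P[1] = C1, P[2] = 58, P[3] = BA

OFB decryption: S_i = E(K, S_{i−1}) with S_{0} = IV; P_i = C_i ⊕ S_i.
Only C[2] changed, to 1B. In OFB, a change in C_i flips the same bit in P_i only; the keystream is unaffected. Decrypting the received ciphertext:
P[1]: S = E(K, 0F) = E9; 28 ⊕ E9 = C1.
P[2]: S = E(K, E9) = 43; 1B ⊕ 43 = 58.
P[3]: S = E(K, 43) = 9D; 27 ⊕ 9D = BA.
Blocks that differ from the original plaintext: P[2].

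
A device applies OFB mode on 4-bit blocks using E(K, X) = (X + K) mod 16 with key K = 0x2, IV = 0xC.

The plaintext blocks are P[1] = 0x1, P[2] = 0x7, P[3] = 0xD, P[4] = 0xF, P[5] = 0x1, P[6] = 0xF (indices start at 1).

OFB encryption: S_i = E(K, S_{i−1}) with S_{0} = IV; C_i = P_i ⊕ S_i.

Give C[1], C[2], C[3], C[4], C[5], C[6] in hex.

C[1]: S = E(K, 0xC) = 0xE; 0x1 ⊕ 0xE = 0xF.
C[2]: S = E(K, 0xE) = 0x0; 0x7 ⊕ 0x0 = 0x7.
C[3]: S = E(K, 0x0) = 0x2; 0xD ⊕ 0x2 = 0xF.
C[4]: S = E(K, 0x2) = 0x4; 0xF ⊕ 0x4 = 0xB.
C[5]: S = E(K, 0x4) = 0x6; 0x1 ⊕ 0x6 = 0x7.
C[6]: S = E(K, 0x6) = 0x8; 0xF ⊕ 0x8 = 0x7.

C[1] = 0xF, C[2] = 0x7, C[3] = 0xF, C[4] = 0xB, C[5] = 0x7, C[6] = 0x7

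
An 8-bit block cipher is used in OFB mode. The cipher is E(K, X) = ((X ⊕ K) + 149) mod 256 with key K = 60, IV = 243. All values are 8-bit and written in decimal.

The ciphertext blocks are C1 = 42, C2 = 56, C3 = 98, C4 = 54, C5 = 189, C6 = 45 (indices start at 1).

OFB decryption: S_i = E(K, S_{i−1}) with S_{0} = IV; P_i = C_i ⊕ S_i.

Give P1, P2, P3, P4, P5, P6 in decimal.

P1: S = E(K, 243) = 100; 42 ⊕ 100 = 78.
P2: S = E(K, 100) = 237; 56 ⊕ 237 = 213.
P3: S = E(K, 237) = 102; 98 ⊕ 102 = 4.
P4: S = E(K, 102) = 239; 54 ⊕ 239 = 217.
P5: S = E(K, 239) = 104; 189 ⊕ 104 = 213.
P6: S = E(K, 104) = 233; 45 ⊕ 233 = 196.

P1 = 78, P2 = 213, P3 = 4, P4 = 217, P5 = 213, P6 = 196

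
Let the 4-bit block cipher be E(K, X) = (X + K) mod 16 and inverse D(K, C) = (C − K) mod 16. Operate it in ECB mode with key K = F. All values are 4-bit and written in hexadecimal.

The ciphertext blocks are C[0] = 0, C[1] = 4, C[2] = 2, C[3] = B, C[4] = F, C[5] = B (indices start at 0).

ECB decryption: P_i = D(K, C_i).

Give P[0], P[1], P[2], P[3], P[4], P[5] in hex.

P[0] = 1, P[1] = 5, P[2] = 3, P[3] = C, P[4] = 0, P[5] = C

P[0]: D(K, 0) = 1.
P[1]: D(K, 4) = 5.
P[2]: D(K, 2) = 3.
P[3]: D(K, B) = C.
P[4]: D(K, F) = 0.
P[5]: D(K, B) = C.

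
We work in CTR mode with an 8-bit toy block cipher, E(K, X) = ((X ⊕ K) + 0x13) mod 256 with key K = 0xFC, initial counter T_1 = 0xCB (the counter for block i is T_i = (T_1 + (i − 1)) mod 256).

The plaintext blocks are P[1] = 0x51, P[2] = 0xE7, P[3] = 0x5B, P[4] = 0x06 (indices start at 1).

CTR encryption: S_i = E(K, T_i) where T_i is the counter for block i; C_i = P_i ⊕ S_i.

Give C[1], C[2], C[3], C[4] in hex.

C[1] = 0x1B, C[2] = 0xA4, C[3] = 0x1F, C[4] = 0x43

C[1]: T = 0xCB, S = E(K, T) = 0x4A; 0x51 ⊕ 0x4A = 0x1B.
C[2]: T = 0xCC, S = E(K, T) = 0x43; 0xE7 ⊕ 0x43 = 0xA4.
C[3]: T = 0xCD, S = E(K, T) = 0x44; 0x5B ⊕ 0x44 = 0x1F.
C[4]: T = 0xCE, S = E(K, T) = 0x45; 0x06 ⊕ 0x45 = 0x43.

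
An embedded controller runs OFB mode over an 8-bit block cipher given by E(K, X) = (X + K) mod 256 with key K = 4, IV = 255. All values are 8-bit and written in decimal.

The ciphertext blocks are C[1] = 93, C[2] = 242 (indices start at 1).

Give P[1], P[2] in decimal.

P[1] = 94, P[2] = 245

OFB decryption: S_i = E(K, S_{i−1}) with S_{0} = IV; P_i = C_i ⊕ S_i.
P[1]: S = E(K, 255) = 3; 93 ⊕ 3 = 94.
P[2]: S = E(K, 3) = 7; 242 ⊕ 7 = 245.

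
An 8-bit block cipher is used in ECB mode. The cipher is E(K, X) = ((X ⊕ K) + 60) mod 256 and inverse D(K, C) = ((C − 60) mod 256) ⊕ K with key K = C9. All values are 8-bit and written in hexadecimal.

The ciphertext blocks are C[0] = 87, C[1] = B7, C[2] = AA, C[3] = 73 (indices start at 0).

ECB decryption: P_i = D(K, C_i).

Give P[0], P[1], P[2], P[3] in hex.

P[0] = EE, P[1] = 9E, P[2] = 83, P[3] = DA

P[0]: D(K, 87) = EE.
P[1]: D(K, B7) = 9E.
P[2]: D(K, AA) = 83.
P[3]: D(K, 73) = DA.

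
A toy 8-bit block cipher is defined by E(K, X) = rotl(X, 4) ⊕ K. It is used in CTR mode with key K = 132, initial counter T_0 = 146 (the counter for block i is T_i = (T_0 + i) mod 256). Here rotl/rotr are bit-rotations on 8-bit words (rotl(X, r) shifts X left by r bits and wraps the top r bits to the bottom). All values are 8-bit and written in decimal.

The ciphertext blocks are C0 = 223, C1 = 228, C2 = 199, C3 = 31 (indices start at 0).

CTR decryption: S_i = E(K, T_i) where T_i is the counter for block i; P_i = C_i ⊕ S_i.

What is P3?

P3: T = 149, S = E(K, T) = 221; 31 ⊕ 221 = 194.

P3 = 194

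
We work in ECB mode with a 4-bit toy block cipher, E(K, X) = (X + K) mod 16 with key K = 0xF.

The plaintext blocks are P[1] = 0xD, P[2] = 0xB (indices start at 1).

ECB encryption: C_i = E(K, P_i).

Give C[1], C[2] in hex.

C[1] = 0xC, C[2] = 0xA

C[1]: E(K, 0xD) = 0xC.
C[2]: E(K, 0xB) = 0xA.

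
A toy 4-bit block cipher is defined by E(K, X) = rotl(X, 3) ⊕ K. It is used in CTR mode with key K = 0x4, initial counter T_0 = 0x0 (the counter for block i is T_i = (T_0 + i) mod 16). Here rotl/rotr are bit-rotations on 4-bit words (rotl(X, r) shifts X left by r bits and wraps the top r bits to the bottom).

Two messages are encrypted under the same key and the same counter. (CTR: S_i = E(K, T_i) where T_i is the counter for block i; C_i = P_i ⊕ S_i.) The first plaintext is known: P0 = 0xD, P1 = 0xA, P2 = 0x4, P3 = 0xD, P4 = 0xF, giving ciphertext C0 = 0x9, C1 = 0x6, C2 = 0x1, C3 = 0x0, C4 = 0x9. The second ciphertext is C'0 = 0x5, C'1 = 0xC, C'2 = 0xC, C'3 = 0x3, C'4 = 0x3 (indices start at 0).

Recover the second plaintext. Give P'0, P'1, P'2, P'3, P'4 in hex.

In CTR with a reused counter, both messages share the same keystream S_i, so C_i ⊕ C'_i = P_i ⊕ P'_i and thus P'_i = P_i ⊕ C_i ⊕ C'_i.
P'0: 0xD ⊕ 0x9 ⊕ 0x5 = 0x1.
P'1: 0xA ⊕ 0x6 ⊕ 0xC = 0x0.
P'2: 0x4 ⊕ 0x1 ⊕ 0xC = 0x9.
P'3: 0xD ⊕ 0x0 ⊕ 0x3 = 0xE.
P'4: 0xF ⊕ 0x9 ⊕ 0x3 = 0x5.

P'0 = 0x1, P'1 = 0x0, P'2 = 0x9, P'3 = 0xE, P'4 = 0x5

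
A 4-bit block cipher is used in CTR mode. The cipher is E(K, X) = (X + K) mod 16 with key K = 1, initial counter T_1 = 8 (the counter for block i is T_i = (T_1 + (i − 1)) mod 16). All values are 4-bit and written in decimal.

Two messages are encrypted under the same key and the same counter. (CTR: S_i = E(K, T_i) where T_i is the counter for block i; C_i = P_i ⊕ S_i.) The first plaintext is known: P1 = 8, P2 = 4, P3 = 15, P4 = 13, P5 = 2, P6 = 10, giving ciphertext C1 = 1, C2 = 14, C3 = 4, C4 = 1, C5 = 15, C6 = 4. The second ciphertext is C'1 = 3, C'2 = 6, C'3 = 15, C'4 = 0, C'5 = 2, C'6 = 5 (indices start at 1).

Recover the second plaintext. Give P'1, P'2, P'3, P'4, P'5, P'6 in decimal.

P'1 = 10, P'2 = 12, P'3 = 4, P'4 = 12, P'5 = 15, P'6 = 11

In CTR with a reused counter, both messages share the same keystream S_i, so C_i ⊕ C'_i = P_i ⊕ P'_i and thus P'_i = P_i ⊕ C_i ⊕ C'_i.
P'1: 8 ⊕ 1 ⊕ 3 = 10.
P'2: 4 ⊕ 14 ⊕ 6 = 12.
P'3: 15 ⊕ 4 ⊕ 15 = 4.
P'4: 13 ⊕ 1 ⊕ 0 = 12.
P'5: 2 ⊕ 15 ⊕ 2 = 15.
P'6: 10 ⊕ 4 ⊕ 5 = 11.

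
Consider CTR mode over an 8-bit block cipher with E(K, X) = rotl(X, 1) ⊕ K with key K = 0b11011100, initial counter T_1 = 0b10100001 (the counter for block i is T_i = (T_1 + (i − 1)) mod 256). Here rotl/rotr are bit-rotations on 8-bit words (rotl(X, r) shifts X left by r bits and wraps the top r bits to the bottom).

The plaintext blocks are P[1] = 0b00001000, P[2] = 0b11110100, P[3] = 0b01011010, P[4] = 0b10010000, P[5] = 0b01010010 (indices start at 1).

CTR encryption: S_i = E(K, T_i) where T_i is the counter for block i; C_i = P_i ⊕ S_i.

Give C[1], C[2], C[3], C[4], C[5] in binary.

C[1]: T = 0b10100001, S = E(K, T) = 0b10011111; 0b00001000 ⊕ 0b10011111 = 0b10010111.
C[2]: T = 0b10100010, S = E(K, T) = 0b10011001; 0b11110100 ⊕ 0b10011001 = 0b01101101.
C[3]: T = 0b10100011, S = E(K, T) = 0b10011011; 0b01011010 ⊕ 0b10011011 = 0b11000001.
C[4]: T = 0b10100100, S = E(K, T) = 0b10010101; 0b10010000 ⊕ 0b10010101 = 0b00000101.
C[5]: T = 0b10100101, S = E(K, T) = 0b10010111; 0b01010010 ⊕ 0b10010111 = 0b11000101.

C[1] = 0b10010111, C[2] = 0b01101101, C[3] = 0b11000001, C[4] = 0b00000101, C[5] = 0b11000101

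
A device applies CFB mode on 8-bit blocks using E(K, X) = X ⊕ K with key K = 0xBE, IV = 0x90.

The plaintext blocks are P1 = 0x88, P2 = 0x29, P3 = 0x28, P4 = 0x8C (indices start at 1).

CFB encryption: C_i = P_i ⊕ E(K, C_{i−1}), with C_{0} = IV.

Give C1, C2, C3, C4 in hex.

C1 = 0xA6, C2 = 0x31, C3 = 0xA7, C4 = 0x95

C1: E(K, 0x90) = 0x2E; 0x88 ⊕ 0x2E = 0xA6.
C2: E(K, 0xA6) = 0x18; 0x29 ⊕ 0x18 = 0x31.
C3: E(K, 0x31) = 0x8F; 0x28 ⊕ 0x8F = 0xA7.
C4: E(K, 0xA7) = 0x19; 0x8C ⊕ 0x19 = 0x95.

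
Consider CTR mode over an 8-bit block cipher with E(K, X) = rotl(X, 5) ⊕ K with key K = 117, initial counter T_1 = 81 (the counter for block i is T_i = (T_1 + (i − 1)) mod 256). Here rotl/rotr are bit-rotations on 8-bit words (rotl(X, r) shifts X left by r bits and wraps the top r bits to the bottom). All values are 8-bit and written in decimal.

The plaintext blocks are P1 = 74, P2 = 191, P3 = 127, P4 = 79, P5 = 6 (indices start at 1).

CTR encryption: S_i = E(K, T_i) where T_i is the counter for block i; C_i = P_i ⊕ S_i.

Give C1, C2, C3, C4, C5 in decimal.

C1: T = 81, S = E(K, T) = 95; 74 ⊕ 95 = 21.
C2: T = 82, S = E(K, T) = 63; 191 ⊕ 63 = 128.
C3: T = 83, S = E(K, T) = 31; 127 ⊕ 31 = 96.
C4: T = 84, S = E(K, T) = 255; 79 ⊕ 255 = 176.
C5: T = 85, S = E(K, T) = 223; 6 ⊕ 223 = 217.

C1 = 21, C2 = 128, C3 = 96, C4 = 176, C5 = 217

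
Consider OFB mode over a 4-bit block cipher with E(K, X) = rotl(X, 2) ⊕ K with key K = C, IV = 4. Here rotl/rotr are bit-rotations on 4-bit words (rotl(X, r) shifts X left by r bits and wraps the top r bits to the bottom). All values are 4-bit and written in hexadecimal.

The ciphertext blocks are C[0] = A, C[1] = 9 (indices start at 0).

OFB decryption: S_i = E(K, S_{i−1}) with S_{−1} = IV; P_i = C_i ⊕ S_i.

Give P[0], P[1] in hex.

P[0] = 7, P[1] = 2

P[0]: S = E(K, 4) = D; A ⊕ D = 7.
P[1]: S = E(K, D) = B; 9 ⊕ B = 2.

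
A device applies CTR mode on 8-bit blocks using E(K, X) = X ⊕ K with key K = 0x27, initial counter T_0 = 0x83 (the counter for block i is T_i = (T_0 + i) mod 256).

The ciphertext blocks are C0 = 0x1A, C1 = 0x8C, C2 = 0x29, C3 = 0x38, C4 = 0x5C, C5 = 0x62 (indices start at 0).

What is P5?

CTR decryption: S_i = E(K, T_i) where T_i is the counter for block i; P_i = C_i ⊕ S_i.
P5: T = 0x88, S = E(K, T) = 0xAF; 0x62 ⊕ 0xAF = 0xCD.

P5 = 0xCD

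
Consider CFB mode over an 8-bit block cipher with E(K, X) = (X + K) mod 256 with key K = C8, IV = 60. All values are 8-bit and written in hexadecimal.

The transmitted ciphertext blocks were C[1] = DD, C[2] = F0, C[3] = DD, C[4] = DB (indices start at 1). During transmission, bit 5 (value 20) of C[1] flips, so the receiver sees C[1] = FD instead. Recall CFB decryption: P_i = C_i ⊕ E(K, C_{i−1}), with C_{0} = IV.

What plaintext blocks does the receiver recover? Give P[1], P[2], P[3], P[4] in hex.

Only C[1] changed, to FD. In CFB, a change in C_i flips the same bit in P_i and garbles P_{i+1}. Decrypting the received ciphertext:
P[1]: E(K, 60) = 28; FD ⊕ 28 = D5.
P[2]: E(K, FD) = C5; F0 ⊕ C5 = 35.
P[3]: E(K, F0) = B8; DD ⊕ B8 = 65.
P[4]: E(K, DD) = A5; DB ⊕ A5 = 7E.
Blocks that differ from the original plaintext: P[1], P[2].

P[1] = D5, P[2] = 35, P[3] = 65, P[4] = 7E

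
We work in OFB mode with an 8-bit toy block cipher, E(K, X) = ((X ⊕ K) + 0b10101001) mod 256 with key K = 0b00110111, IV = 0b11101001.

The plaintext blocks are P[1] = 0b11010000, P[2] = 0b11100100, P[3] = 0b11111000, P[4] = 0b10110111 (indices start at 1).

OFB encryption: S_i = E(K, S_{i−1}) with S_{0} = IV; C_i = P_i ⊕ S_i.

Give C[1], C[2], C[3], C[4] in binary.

C[1]: S = E(K, 0b11101001) = 0b10000111; 0b11010000 ⊕ 0b10000111 = 0b01010111.
C[2]: S = E(K, 0b10000111) = 0b01011001; 0b11100100 ⊕ 0b01011001 = 0b10111101.
C[3]: S = E(K, 0b01011001) = 0b00010111; 0b11111000 ⊕ 0b00010111 = 0b11101111.
C[4]: S = E(K, 0b00010111) = 0b11001001; 0b10110111 ⊕ 0b11001001 = 0b01111110.

C[1] = 0b01010111, C[2] = 0b10111101, C[3] = 0b11101111, C[4] = 0b01111110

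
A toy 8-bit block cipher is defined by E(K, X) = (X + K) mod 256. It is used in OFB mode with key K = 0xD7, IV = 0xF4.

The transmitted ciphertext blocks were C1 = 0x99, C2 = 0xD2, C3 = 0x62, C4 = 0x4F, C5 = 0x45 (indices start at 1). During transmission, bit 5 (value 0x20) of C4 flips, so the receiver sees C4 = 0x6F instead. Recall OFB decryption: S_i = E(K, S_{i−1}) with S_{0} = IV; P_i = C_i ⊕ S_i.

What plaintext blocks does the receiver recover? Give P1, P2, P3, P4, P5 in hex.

Only C4 changed, to 0x6F. In OFB, a change in C_i flips the same bit in P_i only; the keystream is unaffected. Decrypting the received ciphertext:
P1: S = E(K, 0xF4) = 0xCB; 0x99 ⊕ 0xCB = 0x52.
P2: S = E(K, 0xCB) = 0xA2; 0xD2 ⊕ 0xA2 = 0x70.
P3: S = E(K, 0xA2) = 0x79; 0x62 ⊕ 0x79 = 0x1B.
P4: S = E(K, 0x79) = 0x50; 0x6F ⊕ 0x50 = 0x3F.
P5: S = E(K, 0x50) = 0x27; 0x45 ⊕ 0x27 = 0x62.
Blocks that differ from the original plaintext: P4.

P1 = 0x52, P2 = 0x70, P3 = 0x1B, P4 = 0x3F, P5 = 0x62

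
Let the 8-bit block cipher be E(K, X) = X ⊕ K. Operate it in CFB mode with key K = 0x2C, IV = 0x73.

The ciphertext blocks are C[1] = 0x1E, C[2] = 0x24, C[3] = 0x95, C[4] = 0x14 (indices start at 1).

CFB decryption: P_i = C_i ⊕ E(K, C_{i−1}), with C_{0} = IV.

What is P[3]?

P[3]: E(K, 0x24) = 0x08; 0x95 ⊕ 0x08 = 0x9D.

P[3] = 0x9D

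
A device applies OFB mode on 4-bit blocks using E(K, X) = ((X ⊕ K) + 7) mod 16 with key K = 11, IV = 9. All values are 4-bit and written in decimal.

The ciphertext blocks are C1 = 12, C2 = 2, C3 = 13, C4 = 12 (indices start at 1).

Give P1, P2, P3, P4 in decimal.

OFB decryption: S_i = E(K, S_{i−1}) with S_{0} = IV; P_i = C_i ⊕ S_i.
P1: S = E(K, 9) = 9; 12 ⊕ 9 = 5.
P2: S = E(K, 9) = 9; 2 ⊕ 9 = 11.
P3: S = E(K, 9) = 9; 13 ⊕ 9 = 4.
P4: S = E(K, 9) = 9; 12 ⊕ 9 = 5.

P1 = 5, P2 = 11, P3 = 4, P4 = 5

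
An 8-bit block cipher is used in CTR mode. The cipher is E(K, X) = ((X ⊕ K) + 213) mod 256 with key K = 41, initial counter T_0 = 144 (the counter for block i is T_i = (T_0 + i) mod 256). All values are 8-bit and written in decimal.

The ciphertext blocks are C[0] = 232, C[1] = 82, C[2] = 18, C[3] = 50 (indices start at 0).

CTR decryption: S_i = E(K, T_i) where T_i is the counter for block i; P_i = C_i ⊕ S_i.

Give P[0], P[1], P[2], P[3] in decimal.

P[0]: T = 144, S = E(K, T) = 142; 232 ⊕ 142 = 102.
P[1]: T = 145, S = E(K, T) = 141; 82 ⊕ 141 = 223.
P[2]: T = 146, S = E(K, T) = 144; 18 ⊕ 144 = 130.
P[3]: T = 147, S = E(K, T) = 143; 50 ⊕ 143 = 189.

P[0] = 102, P[1] = 223, P[2] = 130, P[3] = 189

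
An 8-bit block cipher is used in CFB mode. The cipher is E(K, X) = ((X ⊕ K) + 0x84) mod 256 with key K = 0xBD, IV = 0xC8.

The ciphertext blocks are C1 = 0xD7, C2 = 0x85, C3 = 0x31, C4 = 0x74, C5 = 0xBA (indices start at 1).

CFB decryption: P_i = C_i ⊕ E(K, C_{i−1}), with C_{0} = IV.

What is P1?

P1 = 0x2E

P1: E(K, 0xC8) = 0xF9; 0xD7 ⊕ 0xF9 = 0x2E.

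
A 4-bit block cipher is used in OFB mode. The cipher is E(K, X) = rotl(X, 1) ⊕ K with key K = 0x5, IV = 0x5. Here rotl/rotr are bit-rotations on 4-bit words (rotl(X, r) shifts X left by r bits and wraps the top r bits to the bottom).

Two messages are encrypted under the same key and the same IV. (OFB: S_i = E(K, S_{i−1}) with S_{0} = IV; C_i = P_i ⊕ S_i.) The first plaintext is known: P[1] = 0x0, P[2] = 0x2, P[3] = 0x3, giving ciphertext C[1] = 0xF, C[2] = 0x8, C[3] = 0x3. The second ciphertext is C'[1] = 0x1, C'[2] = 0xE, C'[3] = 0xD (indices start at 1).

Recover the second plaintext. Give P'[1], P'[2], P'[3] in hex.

P'[1] = 0xE, P'[2] = 0x4, P'[3] = 0xD

In OFB with a reused IV, both messages share the same keystream S_i, so C_i ⊕ C'_i = P_i ⊕ P'_i and thus P'_i = P_i ⊕ C_i ⊕ C'_i.
P'[1]: 0x0 ⊕ 0xF ⊕ 0x1 = 0xE.
P'[2]: 0x2 ⊕ 0x8 ⊕ 0xE = 0x4.
P'[3]: 0x3 ⊕ 0x3 ⊕ 0xD = 0xD.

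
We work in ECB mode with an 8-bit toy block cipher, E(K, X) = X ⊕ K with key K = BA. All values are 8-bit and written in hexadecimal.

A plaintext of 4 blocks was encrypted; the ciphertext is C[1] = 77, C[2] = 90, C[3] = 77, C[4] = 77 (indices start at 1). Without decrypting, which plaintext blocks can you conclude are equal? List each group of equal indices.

P[1] = P[3] = P[4]

ECB encrypts each block independently with the same key, so equal ciphertext blocks imply equal plaintext blocks.
C[1] = C[3] = C[4] = 77, so P[1] = P[3] = P[4].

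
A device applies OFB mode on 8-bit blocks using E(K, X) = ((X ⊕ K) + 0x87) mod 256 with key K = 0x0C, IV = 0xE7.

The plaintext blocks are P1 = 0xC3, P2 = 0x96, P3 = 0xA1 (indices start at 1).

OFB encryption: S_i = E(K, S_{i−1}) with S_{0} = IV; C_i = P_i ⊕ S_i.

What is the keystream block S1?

C1: S = E(K, 0xE7) = 0x72; 0xC3 ⊕ 0x72 = 0xB1.
So S1 = 0x72.

0x72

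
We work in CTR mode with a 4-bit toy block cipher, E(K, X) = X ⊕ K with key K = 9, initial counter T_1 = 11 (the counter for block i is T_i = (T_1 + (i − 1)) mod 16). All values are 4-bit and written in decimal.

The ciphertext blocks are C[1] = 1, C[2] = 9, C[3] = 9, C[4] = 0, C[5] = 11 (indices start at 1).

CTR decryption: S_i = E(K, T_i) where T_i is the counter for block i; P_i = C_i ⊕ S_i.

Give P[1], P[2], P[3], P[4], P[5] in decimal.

P[1] = 3, P[2] = 12, P[3] = 13, P[4] = 7, P[5] = 13

P[1]: T = 11, S = E(K, T) = 2; 1 ⊕ 2 = 3.
P[2]: T = 12, S = E(K, T) = 5; 9 ⊕ 5 = 12.
P[3]: T = 13, S = E(K, T) = 4; 9 ⊕ 4 = 13.
P[4]: T = 14, S = E(K, T) = 7; 0 ⊕ 7 = 7.
P[5]: T = 15, S = E(K, T) = 6; 11 ⊕ 6 = 13.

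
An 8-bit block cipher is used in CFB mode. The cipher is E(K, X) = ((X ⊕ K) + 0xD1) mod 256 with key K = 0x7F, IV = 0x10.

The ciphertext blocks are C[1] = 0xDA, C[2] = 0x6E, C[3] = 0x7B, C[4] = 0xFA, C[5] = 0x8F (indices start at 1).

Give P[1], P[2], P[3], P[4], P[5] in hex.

P[1] = 0x9A, P[2] = 0x18, P[3] = 0x99, P[4] = 0x2F, P[5] = 0xD9

CFB decryption: P_i = C_i ⊕ E(K, C_{i−1}), with C_{0} = IV.
P[1]: E(K, 0x10) = 0x40; 0xDA ⊕ 0x40 = 0x9A.
P[2]: E(K, 0xDA) = 0x76; 0x6E ⊕ 0x76 = 0x18.
P[3]: E(K, 0x6E) = 0xE2; 0x7B ⊕ 0xE2 = 0x99.
P[4]: E(K, 0x7B) = 0xD5; 0xFA ⊕ 0xD5 = 0x2F.
P[5]: E(K, 0xFA) = 0x56; 0x8F ⊕ 0x56 = 0xD9.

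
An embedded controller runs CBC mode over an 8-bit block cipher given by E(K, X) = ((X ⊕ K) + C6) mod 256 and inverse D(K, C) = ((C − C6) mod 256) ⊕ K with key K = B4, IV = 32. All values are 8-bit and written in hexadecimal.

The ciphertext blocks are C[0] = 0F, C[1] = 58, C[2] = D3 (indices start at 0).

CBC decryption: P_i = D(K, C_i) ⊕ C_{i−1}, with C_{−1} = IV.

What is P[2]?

P[2] = E1

P[2]: D(K, D3) = B9; B9 ⊕ 58 = E1.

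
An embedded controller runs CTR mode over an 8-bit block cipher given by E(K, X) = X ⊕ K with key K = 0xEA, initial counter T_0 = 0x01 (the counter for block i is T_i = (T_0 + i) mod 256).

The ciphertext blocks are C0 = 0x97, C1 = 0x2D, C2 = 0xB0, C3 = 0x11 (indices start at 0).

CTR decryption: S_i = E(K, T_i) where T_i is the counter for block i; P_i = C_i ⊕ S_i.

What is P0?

P0: T = 0x01, S = E(K, T) = 0xEB; 0x97 ⊕ 0xEB = 0x7C.

P0 = 0x7C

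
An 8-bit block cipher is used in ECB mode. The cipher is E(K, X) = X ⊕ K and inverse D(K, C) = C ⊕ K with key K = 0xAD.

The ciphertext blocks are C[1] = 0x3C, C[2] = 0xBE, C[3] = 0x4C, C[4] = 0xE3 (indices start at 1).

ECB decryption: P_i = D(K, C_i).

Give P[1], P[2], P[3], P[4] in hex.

P[1] = 0x91, P[2] = 0x13, P[3] = 0xE1, P[4] = 0x4E

P[1]: D(K, 0x3C) = 0x91.
P[2]: D(K, 0xBE) = 0x13.
P[3]: D(K, 0x4C) = 0xE1.
P[4]: D(K, 0xE3) = 0x4E.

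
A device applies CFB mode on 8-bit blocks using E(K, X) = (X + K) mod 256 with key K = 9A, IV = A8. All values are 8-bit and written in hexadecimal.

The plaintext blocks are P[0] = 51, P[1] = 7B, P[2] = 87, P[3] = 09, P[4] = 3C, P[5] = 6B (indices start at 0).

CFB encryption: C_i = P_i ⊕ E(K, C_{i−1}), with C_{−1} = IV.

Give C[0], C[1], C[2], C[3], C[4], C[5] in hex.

C[0] = 13, C[1] = D6, C[2] = F7, C[3] = 98, C[4] = 0E, C[5] = C3

C[0]: E(K, A8) = 42; 51 ⊕ 42 = 13.
C[1]: E(K, 13) = AD; 7B ⊕ AD = D6.
C[2]: E(K, D6) = 70; 87 ⊕ 70 = F7.
C[3]: E(K, F7) = 91; 09 ⊕ 91 = 98.
C[4]: E(K, 98) = 32; 3C ⊕ 32 = 0E.
C[5]: E(K, 0E) = A8; 6B ⊕ A8 = C3.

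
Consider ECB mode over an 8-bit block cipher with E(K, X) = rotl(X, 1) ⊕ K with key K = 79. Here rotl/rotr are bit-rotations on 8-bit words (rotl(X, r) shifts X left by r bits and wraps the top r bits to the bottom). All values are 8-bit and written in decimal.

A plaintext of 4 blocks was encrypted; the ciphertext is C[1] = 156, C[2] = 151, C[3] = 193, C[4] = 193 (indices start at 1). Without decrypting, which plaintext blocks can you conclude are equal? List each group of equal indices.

P[3] = P[4]

ECB encrypts each block independently with the same key, so equal ciphertext blocks imply equal plaintext blocks.
C[3] = C[4] = 193, so P[3] = P[4].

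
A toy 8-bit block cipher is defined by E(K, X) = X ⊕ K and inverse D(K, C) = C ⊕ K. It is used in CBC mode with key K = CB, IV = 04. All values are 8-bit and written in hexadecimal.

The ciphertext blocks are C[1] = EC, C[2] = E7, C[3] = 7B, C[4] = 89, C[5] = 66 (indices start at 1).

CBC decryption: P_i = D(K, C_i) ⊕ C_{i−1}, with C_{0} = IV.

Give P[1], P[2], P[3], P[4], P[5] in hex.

P[1] = 23, P[2] = C0, P[3] = 57, P[4] = 39, P[5] = 24

P[1]: D(K, EC) = 27; 27 ⊕ 04 = 23.
P[2]: D(K, E7) = 2C; 2C ⊕ EC = C0.
P[3]: D(K, 7B) = B0; B0 ⊕ E7 = 57.
P[4]: D(K, 89) = 42; 42 ⊕ 7B = 39.
P[5]: D(K, 66) = AD; AD ⊕ 89 = 24.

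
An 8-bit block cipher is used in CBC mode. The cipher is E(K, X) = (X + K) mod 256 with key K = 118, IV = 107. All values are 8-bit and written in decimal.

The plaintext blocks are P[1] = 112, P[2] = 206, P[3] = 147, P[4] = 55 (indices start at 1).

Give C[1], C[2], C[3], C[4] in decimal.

CBC encryption: C_i = E(K, P_i ⊕ C_{i−1}), with C_{0} = IV.
C[1]: P[1] ⊕ 107 = 27; E(K, 27) = 145.
C[2]: P[2] ⊕ 145 = 95; E(K, 95) = 213.
C[3]: P[3] ⊕ 213 = 70; E(K, 70) = 188.
C[4]: P[4] ⊕ 188 = 139; E(K, 139) = 1.

C[1] = 145, C[2] = 213, C[3] = 188, C[4] = 1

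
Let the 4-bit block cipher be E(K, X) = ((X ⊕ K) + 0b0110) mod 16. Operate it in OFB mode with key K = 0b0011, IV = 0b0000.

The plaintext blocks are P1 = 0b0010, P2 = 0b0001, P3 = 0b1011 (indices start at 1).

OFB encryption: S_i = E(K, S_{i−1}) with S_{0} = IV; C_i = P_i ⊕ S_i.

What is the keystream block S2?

0b0000

C1: S = E(K, 0b0000) = 0b1001; 0b0010 ⊕ 0b1001 = 0b1011.
C2: S = E(K, 0b1001) = 0b0000; 0b0001 ⊕ 0b0000 = 0b0001.
So S2 = 0b0000.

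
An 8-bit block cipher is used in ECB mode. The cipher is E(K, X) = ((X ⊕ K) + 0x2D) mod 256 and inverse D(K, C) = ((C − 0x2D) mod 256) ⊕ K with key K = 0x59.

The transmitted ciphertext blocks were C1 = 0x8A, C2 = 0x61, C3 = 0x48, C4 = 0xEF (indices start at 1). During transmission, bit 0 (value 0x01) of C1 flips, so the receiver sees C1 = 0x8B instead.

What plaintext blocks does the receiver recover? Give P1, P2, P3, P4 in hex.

ECB decryption: P_i = D(K, C_i).
Only C1 changed, to 0x8B. In ECB, a change in C_i affects only P_i. Decrypting the received ciphertext:
P1: D(K, 0x8B) = 0x07.
P2: D(K, 0x61) = 0x6D.
P3: D(K, 0x48) = 0x42.
P4: D(K, 0xEF) = 0x9B.
Blocks that differ from the original plaintext: P1.

P1 = 0x07, P2 = 0x6D, P3 = 0x42, P4 = 0x9B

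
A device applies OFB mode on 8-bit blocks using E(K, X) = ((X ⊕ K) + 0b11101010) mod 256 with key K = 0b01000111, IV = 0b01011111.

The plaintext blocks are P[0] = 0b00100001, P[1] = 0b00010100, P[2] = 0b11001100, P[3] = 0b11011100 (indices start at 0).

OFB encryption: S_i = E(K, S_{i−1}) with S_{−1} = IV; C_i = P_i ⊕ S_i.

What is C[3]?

C[0]: S = E(K, 0b01011111) = 0b00000010; 0b00100001 ⊕ 0b00000010 = 0b00100011.
C[1]: S = E(K, 0b00000010) = 0b00101111; 0b00010100 ⊕ 0b00101111 = 0b00111011.
C[2]: S = E(K, 0b00101111) = 0b01010010; 0b11001100 ⊕ 0b01010010 = 0b10011110.
C[3]: S = E(K, 0b01010010) = 0b11111111; 0b11011100 ⊕ 0b11111111 = 0b00100011.

C[3] = 0b00100011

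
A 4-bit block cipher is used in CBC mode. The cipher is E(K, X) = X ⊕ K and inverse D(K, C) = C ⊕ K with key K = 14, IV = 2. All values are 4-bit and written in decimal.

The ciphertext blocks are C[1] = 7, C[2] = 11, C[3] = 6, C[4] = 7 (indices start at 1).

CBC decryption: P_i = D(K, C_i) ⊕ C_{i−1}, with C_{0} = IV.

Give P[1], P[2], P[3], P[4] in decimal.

P[1] = 11, P[2] = 2, P[3] = 3, P[4] = 15

P[1]: D(K, 7) = 9; 9 ⊕ 2 = 11.
P[2]: D(K, 11) = 5; 5 ⊕ 7 = 2.
P[3]: D(K, 6) = 8; 8 ⊕ 11 = 3.
P[4]: D(K, 7) = 9; 9 ⊕ 6 = 15.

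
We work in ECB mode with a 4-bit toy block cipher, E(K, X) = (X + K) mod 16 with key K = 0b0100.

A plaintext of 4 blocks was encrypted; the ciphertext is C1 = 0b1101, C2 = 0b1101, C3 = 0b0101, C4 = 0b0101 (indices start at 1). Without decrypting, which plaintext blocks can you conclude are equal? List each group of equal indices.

ECB encrypts each block independently with the same key, so equal ciphertext blocks imply equal plaintext blocks.
C1 = C2 = 0b1101, so P1 = P2.
C3 = C4 = 0b0101, so P3 = P4.

P1 = P2; P3 = P4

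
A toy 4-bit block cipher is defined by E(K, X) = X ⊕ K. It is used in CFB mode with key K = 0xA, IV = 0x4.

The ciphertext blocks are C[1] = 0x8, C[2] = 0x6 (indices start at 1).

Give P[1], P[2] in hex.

P[1] = 0x6, P[2] = 0x4

CFB decryption: P_i = C_i ⊕ E(K, C_{i−1}), with C_{0} = IV.
P[1]: E(K, 0x4) = 0xE; 0x8 ⊕ 0xE = 0x6.
P[2]: E(K, 0x8) = 0x2; 0x6 ⊕ 0x2 = 0x4.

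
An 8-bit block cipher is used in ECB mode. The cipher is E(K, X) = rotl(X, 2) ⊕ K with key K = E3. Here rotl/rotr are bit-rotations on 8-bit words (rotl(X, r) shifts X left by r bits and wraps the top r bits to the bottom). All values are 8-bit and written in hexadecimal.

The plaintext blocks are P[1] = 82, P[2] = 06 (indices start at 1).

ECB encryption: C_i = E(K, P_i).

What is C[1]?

C[1]: E(K, 82) = E9.

C[1] = E9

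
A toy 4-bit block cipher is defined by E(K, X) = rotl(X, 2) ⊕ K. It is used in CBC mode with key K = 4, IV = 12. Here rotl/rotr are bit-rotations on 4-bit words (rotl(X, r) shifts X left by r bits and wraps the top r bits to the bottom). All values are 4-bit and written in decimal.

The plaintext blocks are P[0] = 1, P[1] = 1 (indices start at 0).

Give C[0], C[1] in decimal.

CBC encryption: C_i = E(K, P_i ⊕ C_{i−1}), with C_{−1} = IV.
C[0]: P[0] ⊕ 12 = 13; E(K, 13) = 3.
C[1]: P[1] ⊕ 3 = 2; E(K, 2) = 12.

C[0] = 3, C[1] = 12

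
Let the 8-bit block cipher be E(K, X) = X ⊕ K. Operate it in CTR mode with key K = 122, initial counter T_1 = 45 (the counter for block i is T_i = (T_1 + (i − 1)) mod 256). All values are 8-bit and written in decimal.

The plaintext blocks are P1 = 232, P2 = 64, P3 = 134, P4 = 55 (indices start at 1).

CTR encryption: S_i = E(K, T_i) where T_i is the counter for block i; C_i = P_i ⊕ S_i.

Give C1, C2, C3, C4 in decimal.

C1: T = 45, S = E(K, T) = 87; 232 ⊕ 87 = 191.
C2: T = 46, S = E(K, T) = 84; 64 ⊕ 84 = 20.
C3: T = 47, S = E(K, T) = 85; 134 ⊕ 85 = 211.
C4: T = 48, S = E(K, T) = 74; 55 ⊕ 74 = 125.

C1 = 191, C2 = 20, C3 = 211, C4 = 125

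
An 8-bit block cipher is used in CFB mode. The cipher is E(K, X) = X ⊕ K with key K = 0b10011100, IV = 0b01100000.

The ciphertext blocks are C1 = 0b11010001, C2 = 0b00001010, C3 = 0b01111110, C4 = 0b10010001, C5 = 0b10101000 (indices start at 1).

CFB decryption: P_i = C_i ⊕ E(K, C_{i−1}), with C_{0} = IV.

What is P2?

P2 = 0b01000111

P2: E(K, 0b11010001) = 0b01001101; 0b00001010 ⊕ 0b01001101 = 0b01000111.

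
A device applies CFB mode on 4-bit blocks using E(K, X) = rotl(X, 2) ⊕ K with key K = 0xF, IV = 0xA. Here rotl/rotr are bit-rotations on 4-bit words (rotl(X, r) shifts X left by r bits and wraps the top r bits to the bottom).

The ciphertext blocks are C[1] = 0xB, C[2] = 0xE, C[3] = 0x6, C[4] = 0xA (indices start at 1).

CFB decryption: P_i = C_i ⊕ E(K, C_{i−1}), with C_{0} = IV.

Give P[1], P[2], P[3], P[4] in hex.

P[1] = 0xE, P[2] = 0xF, P[3] = 0x2, P[4] = 0xC

P[1]: E(K, 0xA) = 0x5; 0xB ⊕ 0x5 = 0xE.
P[2]: E(K, 0xB) = 0x1; 0xE ⊕ 0x1 = 0xF.
P[3]: E(K, 0xE) = 0x4; 0x6 ⊕ 0x4 = 0x2.
P[4]: E(K, 0x6) = 0x6; 0xA ⊕ 0x6 = 0xC.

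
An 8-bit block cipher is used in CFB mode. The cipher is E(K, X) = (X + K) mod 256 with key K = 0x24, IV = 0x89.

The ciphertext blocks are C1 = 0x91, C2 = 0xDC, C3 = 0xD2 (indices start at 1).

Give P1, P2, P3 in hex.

CFB decryption: P_i = C_i ⊕ E(K, C_{i−1}), with C_{0} = IV.
P1: E(K, 0x89) = 0xAD; 0x91 ⊕ 0xAD = 0x3C.
P2: E(K, 0x91) = 0xB5; 0xDC ⊕ 0xB5 = 0x69.
P3: E(K, 0xDC) = 0x00; 0xD2 ⊕ 0x00 = 0xD2.

P1 = 0x3C, P2 = 0x69, P3 = 0xD2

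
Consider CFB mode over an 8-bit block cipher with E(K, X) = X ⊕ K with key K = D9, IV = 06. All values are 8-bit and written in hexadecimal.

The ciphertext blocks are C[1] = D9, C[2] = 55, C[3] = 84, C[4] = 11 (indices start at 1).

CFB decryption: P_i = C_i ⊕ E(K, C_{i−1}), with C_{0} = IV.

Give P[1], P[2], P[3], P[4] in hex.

P[1]: E(K, 06) = DF; D9 ⊕ DF = 06.
P[2]: E(K, D9) = 00; 55 ⊕ 00 = 55.
P[3]: E(K, 55) = 8C; 84 ⊕ 8C = 08.
P[4]: E(K, 84) = 5D; 11 ⊕ 5D = 4C.

P[1] = 06, P[2] = 55, P[3] = 08, P[4] = 4C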